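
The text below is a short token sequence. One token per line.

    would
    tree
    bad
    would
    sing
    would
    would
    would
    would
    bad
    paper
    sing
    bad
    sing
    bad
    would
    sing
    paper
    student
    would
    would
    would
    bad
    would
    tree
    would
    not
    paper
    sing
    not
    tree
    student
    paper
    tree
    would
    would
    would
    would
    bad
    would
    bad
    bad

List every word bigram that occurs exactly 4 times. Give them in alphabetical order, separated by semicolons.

Bigram counts meeting the condition (exactly 4 times):
  bad would: 4
  would bad: 4

bad would; would bad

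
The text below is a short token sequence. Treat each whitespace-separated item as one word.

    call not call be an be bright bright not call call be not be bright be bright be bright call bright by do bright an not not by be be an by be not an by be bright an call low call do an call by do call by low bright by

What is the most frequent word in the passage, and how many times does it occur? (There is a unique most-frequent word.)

"be", 10 times

Unigram frequencies (highest first):
  be: 10
  call: 9
  bright: 9
  by: 7
  not: 6
  an: 6
  … (2 more, each ≤ 3)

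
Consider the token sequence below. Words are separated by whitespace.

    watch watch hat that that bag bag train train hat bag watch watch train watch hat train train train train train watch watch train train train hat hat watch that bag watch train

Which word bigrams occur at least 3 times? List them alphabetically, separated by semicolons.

Bigram counts meeting the condition (at least 3 times):
  train train: 7
  watch train: 3
  watch watch: 3

train train; watch train; watch watch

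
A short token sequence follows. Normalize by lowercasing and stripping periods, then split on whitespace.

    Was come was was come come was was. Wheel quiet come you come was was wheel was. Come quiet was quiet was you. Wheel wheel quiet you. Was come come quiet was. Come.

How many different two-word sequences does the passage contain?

33 tokens → 32 bigram windows in total.
Repeated bigrams (each contributes count−1 duplicates):
  was come: 5
  come was: 3
  quiet was: 3
  was was: 3
  come come: 2
  come quiet: 2
  was wheel: 2
  wheel quiet: 2
14 duplicate windows → 32 − 14 = 18 distinct.

18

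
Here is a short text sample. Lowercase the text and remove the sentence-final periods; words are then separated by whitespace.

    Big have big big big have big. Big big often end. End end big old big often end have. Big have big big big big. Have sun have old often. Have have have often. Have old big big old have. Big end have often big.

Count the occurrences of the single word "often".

5

Scanning the 45 tokens for "often":
  position 10: often
  position 17: often
  position 30: often
  position 34: often
  position 44: often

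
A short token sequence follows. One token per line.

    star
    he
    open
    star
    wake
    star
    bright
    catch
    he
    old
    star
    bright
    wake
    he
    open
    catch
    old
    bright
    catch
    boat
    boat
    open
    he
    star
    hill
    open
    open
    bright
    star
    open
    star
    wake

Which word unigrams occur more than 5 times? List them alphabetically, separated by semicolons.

open; star

Unigram counts meeting the condition (more than 5 times):
  open: 6
  star: 7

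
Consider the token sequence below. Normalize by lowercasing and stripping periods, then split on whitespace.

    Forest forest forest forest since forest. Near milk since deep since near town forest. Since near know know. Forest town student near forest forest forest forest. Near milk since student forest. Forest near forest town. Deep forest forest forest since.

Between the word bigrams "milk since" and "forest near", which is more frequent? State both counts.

"milk since": 2 occurrences
"forest near": 3 occurrences

"forest near" (3 vs 2)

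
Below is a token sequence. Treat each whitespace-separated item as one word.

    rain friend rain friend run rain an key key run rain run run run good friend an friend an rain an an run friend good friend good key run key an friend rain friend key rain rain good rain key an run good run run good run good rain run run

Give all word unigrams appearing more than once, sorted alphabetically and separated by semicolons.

an; friend; good; key; rain; run

Unigram counts meeting the condition (more than once):
  an: 7
  friend: 8
  good: 7
  key: 6
  rain: 10
  run: 13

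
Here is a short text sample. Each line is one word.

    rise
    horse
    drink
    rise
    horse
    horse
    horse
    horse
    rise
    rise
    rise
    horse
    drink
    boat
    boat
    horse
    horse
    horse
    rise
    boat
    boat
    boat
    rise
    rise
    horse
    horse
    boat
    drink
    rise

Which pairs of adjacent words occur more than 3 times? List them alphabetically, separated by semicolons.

horse horse; rise horse

Bigram counts meeting the condition (more than 3 times):
  horse horse: 6
  rise horse: 4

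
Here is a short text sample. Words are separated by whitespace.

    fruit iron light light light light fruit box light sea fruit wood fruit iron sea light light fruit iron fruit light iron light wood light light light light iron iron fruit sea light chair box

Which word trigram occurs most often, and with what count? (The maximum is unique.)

Trigram frequencies (highest first):
  light light light: 4
  light light fruit: 2
  fruit iron light: 1
  iron light light: 1
  light fruit box: 1
  fruit box light: 1
  … (23 more, each ≤ 1)

"light light light", 4 times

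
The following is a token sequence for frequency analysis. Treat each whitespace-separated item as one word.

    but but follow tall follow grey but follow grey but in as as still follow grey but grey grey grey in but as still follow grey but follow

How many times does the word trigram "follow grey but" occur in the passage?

Scanning the 26 overlapping trigram windows for "follow grey but":
  position 5–7: follow grey but
  position 8–10: follow grey but
  position 15–17: follow grey but
  position 25–27: follow grey but

4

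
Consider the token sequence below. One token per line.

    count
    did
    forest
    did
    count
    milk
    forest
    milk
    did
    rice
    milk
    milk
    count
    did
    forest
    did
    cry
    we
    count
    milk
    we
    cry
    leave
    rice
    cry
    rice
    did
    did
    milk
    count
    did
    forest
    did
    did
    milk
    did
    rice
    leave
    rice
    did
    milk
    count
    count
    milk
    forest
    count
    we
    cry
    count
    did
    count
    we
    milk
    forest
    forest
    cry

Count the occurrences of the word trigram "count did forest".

3

Scanning the 54 overlapping trigram windows for "count did forest":
  position 1–3: count did forest
  position 13–15: count did forest
  position 30–32: count did forest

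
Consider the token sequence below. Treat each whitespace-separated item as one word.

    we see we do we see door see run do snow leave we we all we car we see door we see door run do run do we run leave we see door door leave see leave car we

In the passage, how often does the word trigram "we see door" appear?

4

Scanning the 37 overlapping trigram windows for "we see door":
  position 5–7: we see door
  position 18–20: we see door
  position 21–23: we see door
  position 31–33: we see door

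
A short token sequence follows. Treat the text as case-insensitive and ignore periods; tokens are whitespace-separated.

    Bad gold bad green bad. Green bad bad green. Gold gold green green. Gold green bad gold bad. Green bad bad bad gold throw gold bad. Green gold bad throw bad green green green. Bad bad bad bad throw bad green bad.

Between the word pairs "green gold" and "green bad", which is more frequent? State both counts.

"green bad" (6 vs 3)

"green gold": 3 occurrences
"green bad": 6 occurrences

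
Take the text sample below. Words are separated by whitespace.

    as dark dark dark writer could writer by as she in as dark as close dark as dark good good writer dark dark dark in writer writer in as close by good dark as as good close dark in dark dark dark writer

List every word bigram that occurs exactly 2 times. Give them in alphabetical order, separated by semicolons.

as close; close dark; dark in; dark writer; in as

Bigram counts meeting the condition (exactly 2 times):
  as close: 2
  close dark: 2
  dark in: 2
  dark writer: 2
  in as: 2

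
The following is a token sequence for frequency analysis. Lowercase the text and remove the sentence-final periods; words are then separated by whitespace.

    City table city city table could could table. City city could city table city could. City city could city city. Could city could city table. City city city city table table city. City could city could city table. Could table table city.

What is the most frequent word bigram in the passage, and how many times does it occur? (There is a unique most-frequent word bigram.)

"city city", 8 times

Bigram frequencies (highest first):
  city city: 8
  city could: 7
  could city: 7
  city table: 6
  table city: 6
  table could: 2
  … (3 more, each ≤ 2)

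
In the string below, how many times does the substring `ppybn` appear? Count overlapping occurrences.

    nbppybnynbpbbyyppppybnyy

Sliding a length-5 window over the 24 characters (20 positions):
  position 3–7: ppybn
  position 18–22: ppybn

2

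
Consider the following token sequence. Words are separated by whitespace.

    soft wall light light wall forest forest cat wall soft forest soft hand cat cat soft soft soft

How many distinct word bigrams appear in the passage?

16

18 tokens → 17 bigram windows in total.
Repeated bigrams (each contributes count−1 duplicates):
  soft soft: 2
1 duplicate windows → 17 − 1 = 16 distinct.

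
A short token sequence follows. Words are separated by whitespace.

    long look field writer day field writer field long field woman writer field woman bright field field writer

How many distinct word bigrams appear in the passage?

18 tokens → 17 bigram windows in total.
Repeated bigrams (each contributes count−1 duplicates):
  field writer: 3
  field woman: 2
  writer field: 2
4 duplicate windows → 17 − 4 = 13 distinct.

13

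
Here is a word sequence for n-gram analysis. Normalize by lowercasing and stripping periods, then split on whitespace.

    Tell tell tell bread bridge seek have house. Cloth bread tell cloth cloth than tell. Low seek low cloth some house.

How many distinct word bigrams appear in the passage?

19

21 tokens → 20 bigram windows in total.
Repeated bigrams (each contributes count−1 duplicates):
  tell tell: 2
1 duplicate windows → 20 − 1 = 19 distinct.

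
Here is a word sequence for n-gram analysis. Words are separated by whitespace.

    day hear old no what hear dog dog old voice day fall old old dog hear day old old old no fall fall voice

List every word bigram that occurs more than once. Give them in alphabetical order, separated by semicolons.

Bigram counts meeting the condition (more than once):
  old no: 2
  old old: 3

old no; old old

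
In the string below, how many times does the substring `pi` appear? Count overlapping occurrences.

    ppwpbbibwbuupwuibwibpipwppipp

2

Sliding a length-2 window over the 29 characters (28 positions):
  position 21–22: pi
  position 26–27: pi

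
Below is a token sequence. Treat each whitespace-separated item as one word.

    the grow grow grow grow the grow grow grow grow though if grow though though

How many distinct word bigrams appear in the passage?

15 tokens → 14 bigram windows in total.
Repeated bigrams (each contributes count−1 duplicates):
  grow grow: 6
  grow though: 2
  the grow: 2
7 duplicate windows → 14 − 7 = 7 distinct.

7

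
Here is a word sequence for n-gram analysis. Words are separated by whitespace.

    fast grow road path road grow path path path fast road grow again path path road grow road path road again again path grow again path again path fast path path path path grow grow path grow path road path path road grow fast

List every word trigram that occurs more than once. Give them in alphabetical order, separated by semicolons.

grow again path; grow road path; path path path; path path road; path road grow; road path road

Trigram counts meeting the condition (more than once):
  grow again path: 2
  grow road path: 2
  path path path: 3
  path path road: 2
  path road grow: 3
  road path road: 2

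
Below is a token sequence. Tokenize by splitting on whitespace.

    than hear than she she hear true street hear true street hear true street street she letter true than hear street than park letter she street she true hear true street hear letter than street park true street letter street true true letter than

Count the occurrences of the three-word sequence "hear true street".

4

Scanning the 42 overlapping trigram windows for "hear true street":
  position 6–8: hear true street
  position 9–11: hear true street
  position 12–14: hear true street
  position 29–31: hear true street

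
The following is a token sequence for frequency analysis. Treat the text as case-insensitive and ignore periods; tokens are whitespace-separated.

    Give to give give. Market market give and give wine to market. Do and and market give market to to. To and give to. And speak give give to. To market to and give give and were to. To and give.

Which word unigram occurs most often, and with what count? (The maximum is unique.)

Unigram frequencies (highest first):
  give: 12
  to: 11
  and: 8
  market: 6
  wine: 1
  do: 1
  … (2 more, each ≤ 1)

"give", 12 times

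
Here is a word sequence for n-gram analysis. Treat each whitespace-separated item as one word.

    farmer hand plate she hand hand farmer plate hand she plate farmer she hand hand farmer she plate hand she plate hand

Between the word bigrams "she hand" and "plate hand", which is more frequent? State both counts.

"plate hand" (3 vs 2)

"she hand": 2 occurrences
"plate hand": 3 occurrences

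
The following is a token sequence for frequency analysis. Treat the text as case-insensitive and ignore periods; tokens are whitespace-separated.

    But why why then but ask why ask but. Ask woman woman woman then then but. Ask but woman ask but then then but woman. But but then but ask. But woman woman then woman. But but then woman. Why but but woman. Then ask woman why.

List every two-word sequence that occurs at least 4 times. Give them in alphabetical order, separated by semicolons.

ask but; but ask; but woman; then but

Bigram counts meeting the condition (at least 4 times):
  ask but: 4
  but ask: 4
  but woman: 4
  then but: 4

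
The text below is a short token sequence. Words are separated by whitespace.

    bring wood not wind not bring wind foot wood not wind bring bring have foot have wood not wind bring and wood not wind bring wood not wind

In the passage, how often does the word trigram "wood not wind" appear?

5

Scanning the 26 overlapping trigram windows for "wood not wind":
  position 2–4: wood not wind
  position 9–11: wood not wind
  position 17–19: wood not wind
  position 22–24: wood not wind
  position 26–28: wood not wind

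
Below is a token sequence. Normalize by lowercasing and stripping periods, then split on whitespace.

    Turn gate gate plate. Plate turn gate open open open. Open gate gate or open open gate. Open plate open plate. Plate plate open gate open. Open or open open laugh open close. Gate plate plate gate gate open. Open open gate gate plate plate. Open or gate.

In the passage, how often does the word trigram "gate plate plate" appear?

Scanning the 46 overlapping trigram windows for "gate plate plate":
  position 3–5: gate plate plate
  position 34–36: gate plate plate
  position 43–45: gate plate plate

3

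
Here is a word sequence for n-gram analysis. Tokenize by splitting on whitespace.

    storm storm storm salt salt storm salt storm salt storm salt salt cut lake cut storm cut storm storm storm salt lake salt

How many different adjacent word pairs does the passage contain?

23 tokens → 22 bigram windows in total.
Repeated bigrams (each contributes count−1 duplicates):
  storm salt: 5
  storm storm: 4
  salt storm: 3
  cut storm: 2
  salt salt: 2
11 duplicate windows → 22 − 11 = 11 distinct.

11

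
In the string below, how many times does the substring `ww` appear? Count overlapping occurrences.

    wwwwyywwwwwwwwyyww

11

Sliding a length-2 window over the 18 characters (17 positions):
  position 1–2: ww
  position 2–3: ww
  position 3–4: ww
  position 7–8: ww
  position 8–9: ww
  position 9–10: ww
  position 10–11: ww
  position 11–12: ww
  position 12–13: ww
  position 13–14: ww
  … (1 more)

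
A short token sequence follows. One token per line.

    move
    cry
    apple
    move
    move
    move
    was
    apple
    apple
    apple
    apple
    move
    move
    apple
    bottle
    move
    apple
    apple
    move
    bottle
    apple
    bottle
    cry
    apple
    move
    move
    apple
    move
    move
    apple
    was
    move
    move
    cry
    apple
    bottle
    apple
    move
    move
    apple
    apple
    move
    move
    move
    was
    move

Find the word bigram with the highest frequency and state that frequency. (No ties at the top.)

Bigram frequencies (highest first):
  move move: 9
  apple move: 7
  apple apple: 5
  move apple: 5
  cry apple: 3
  apple bottle: 3
  … (9 more, each ≤ 2)

"move move", 9 times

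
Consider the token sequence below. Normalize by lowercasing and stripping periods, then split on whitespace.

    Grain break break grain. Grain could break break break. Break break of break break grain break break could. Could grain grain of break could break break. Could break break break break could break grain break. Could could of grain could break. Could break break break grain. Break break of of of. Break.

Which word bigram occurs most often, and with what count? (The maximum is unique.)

Bigram frequencies (highest first):
  break break: 14
  could break: 6
  break could: 6
  grain break: 4
  break grain: 4
  of break: 3
  … (9 more, each ≤ 2)

"break break", 14 times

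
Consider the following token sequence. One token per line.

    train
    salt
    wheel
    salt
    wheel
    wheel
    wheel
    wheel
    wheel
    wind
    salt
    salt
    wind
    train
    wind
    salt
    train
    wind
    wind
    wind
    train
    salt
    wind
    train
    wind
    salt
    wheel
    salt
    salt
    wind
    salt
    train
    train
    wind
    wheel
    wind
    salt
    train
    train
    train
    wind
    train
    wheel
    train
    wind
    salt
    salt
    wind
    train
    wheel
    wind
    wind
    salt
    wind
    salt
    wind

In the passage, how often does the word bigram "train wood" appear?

Scanning the 55 overlapping bigram windows for "train wood":
  (none found)

0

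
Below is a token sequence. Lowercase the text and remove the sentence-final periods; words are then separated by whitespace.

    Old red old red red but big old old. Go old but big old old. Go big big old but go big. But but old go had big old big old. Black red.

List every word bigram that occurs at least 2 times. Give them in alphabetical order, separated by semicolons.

big old; but big; go big; old but; old go; old old; old red

Bigram counts meeting the condition (at least 2 times):
  big old: 5
  but big: 2
  go big: 2
  old but: 2
  old go: 3
  old old: 2
  old red: 2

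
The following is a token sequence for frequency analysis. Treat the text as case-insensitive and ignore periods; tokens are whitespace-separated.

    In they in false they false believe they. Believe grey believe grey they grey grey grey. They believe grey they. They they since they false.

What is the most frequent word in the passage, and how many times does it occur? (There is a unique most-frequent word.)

Unigram frequencies (highest first):
  they: 9
  grey: 6
  believe: 4
  false: 3
  in: 2
  since: 1

"they", 9 times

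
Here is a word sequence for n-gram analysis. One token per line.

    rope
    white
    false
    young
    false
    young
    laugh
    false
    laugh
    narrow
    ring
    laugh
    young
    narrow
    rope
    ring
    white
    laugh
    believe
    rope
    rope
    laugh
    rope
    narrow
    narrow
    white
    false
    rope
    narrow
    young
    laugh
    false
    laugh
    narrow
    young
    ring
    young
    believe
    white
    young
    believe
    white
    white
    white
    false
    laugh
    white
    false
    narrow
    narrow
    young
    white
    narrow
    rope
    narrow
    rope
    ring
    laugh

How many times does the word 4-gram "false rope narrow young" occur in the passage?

Scanning the 55 overlapping 4-gram windows for "false rope narrow young":
  position 27–30: false rope narrow young

1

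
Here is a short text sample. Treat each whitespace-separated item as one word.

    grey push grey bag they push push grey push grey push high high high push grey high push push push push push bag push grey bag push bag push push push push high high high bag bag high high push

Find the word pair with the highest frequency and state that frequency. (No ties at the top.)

"push push", 8 times

Bigram frequencies (highest first):
  push push: 8
  push grey: 5
  high high: 5
  grey push: 3
  high push: 3
  bag push: 3
  … (9 more, each ≤ 2)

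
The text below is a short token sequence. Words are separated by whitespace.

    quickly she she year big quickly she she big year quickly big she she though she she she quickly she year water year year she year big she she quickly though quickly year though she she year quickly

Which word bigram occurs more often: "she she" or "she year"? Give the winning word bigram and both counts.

"she she": 7 occurrences
"she year": 4 occurrences

"she she" (7 vs 4)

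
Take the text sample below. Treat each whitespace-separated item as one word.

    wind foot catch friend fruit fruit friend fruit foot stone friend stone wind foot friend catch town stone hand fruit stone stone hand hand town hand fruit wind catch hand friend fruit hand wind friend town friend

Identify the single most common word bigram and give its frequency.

"friend fruit", 3 times

Bigram frequencies (highest first):
  friend fruit: 3
  wind foot: 2
  stone hand: 2
  hand fruit: 2
  foot catch: 1
  catch friend: 1
  … (25 more, each ≤ 1)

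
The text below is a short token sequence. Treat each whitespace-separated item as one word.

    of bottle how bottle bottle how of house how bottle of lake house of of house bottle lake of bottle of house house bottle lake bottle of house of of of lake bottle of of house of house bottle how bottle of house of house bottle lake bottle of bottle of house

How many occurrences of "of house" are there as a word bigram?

Scanning the 51 overlapping bigram windows for "of house":
  position 7–8: of house
  position 15–16: of house
  position 21–22: of house
  position 27–28: of house
  position 35–36: of house
  position 37–38: of house
  position 42–43: of house
  position 44–45: of house
  position 51–52: of house

9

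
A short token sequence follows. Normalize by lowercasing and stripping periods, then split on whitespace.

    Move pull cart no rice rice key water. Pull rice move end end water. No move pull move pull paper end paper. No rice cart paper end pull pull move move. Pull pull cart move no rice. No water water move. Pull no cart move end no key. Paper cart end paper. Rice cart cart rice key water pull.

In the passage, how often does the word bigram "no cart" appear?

1

Scanning the 58 overlapping bigram windows for "no cart":
  position 43–44: no cart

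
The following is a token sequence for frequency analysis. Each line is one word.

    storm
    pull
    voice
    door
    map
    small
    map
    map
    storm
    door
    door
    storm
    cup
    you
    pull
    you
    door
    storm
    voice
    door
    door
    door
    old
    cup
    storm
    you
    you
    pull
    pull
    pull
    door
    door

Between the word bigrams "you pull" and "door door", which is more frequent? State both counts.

"door door" (4 vs 2)

"you pull": 2 occurrences
"door door": 4 occurrences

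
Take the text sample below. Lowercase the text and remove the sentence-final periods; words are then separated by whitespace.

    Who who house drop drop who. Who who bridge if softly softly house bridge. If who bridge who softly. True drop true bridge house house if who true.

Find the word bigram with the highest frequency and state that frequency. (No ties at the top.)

"who who", 3 times

Bigram frequencies (highest first):
  who who: 3
  who bridge: 2
  bridge if: 2
  if who: 2
  who house: 1
  house drop: 1
  … (16 more, each ≤ 1)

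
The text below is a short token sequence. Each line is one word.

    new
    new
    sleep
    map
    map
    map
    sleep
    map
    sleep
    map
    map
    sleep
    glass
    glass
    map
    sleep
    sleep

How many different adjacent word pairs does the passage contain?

17 tokens → 16 bigram windows in total.
Repeated bigrams (each contributes count−1 duplicates):
  map sleep: 4
  map map: 3
  sleep map: 3
7 duplicate windows → 16 − 7 = 9 distinct.

9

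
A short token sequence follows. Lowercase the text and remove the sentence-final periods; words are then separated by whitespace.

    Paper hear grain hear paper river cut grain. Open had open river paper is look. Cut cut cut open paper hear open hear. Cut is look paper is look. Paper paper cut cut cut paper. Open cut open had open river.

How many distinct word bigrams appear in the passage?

28

41 tokens → 40 bigram windows in total.
Repeated bigrams (each contributes count−1 duplicates):
  cut cut: 4
  is look: 3
  cut open: 2
  had open: 2
  look paper: 2
  open had: 2
  open river: 2
  paper hear: 2
  … (1 more repeated)
12 duplicate windows → 40 − 12 = 28 distinct.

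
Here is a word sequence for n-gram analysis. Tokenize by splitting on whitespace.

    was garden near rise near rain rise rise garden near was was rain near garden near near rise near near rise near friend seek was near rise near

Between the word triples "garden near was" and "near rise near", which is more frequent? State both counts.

"near rise near" (4 vs 1)

"garden near was": 1 occurrence
"near rise near": 4 occurrences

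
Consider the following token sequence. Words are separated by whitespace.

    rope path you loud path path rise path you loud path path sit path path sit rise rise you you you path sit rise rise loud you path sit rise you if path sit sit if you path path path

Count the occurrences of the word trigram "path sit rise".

3

Scanning the 38 overlapping trigram windows for "path sit rise":
  position 15–17: path sit rise
  position 22–24: path sit rise
  position 28–30: path sit rise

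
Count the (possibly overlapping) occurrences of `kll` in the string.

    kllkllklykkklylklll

3

Sliding a length-3 window over the 19 characters (17 positions):
  position 1–3: kll
  position 4–6: kll
  position 16–18: kll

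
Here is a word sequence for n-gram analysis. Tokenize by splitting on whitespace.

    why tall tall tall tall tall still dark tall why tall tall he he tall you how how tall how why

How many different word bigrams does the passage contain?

15

21 tokens → 20 bigram windows in total.
Repeated bigrams (each contributes count−1 duplicates):
  tall tall: 5
  why tall: 2
5 duplicate windows → 20 − 5 = 15 distinct.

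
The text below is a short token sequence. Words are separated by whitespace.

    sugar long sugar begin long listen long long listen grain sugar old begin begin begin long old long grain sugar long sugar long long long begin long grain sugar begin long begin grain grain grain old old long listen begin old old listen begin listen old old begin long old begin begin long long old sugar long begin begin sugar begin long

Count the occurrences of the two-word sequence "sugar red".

Scanning the 61 overlapping bigram windows for "sugar red":
  (none found)

0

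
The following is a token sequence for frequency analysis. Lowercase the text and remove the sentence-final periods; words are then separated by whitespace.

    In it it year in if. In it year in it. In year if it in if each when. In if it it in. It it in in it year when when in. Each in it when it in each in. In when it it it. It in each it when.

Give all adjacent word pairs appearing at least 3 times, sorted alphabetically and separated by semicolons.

Bigram counts meeting the condition (at least 3 times):
  in each: 3
  in if: 3
  in it: 6
  it in: 6
  it it: 6
  it year: 3

in each; in if; in it; it in; it it; it year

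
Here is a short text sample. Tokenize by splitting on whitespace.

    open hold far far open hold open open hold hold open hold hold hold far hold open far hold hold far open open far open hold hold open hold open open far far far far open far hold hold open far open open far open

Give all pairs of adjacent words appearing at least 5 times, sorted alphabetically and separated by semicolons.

Bigram counts meeting the condition (at least 5 times):
  far open: 6
  hold hold: 6
  hold open: 6
  open far: 6
  open hold: 6

far open; hold hold; hold open; open far; open hold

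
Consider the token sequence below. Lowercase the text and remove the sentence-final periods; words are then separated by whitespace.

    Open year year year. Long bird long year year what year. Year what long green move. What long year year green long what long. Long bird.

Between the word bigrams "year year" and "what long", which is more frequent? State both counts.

"year year" (5 vs 3)

"year year": 5 occurrences
"what long": 3 occurrences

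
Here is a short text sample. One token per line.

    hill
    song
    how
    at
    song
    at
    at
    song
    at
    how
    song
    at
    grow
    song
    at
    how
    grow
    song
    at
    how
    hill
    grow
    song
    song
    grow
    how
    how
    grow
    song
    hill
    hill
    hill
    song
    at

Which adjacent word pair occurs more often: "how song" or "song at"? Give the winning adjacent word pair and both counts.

"how song": 1 occurrence
"song at": 6 occurrences

"song at" (6 vs 1)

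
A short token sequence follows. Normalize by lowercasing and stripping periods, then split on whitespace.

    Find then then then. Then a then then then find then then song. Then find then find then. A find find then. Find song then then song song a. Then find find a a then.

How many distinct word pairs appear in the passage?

35 tokens → 34 bigram windows in total.
Repeated bigrams (each contributes count−1 duplicates):
  then then: 7
  find then: 5
  then find: 5
  a then: 3
  find find: 2
  song then: 2
  then a: 2
  then song: 2
20 duplicate windows → 34 − 20 = 14 distinct.

14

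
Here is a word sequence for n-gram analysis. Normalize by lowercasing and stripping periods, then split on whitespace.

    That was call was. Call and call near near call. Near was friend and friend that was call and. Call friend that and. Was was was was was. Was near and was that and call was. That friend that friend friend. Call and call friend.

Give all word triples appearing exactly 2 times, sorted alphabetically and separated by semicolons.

and call friend; that was call; was call and

Trigram counts meeting the condition (exactly 2 times):
  and call friend: 2
  that was call: 2
  was call and: 2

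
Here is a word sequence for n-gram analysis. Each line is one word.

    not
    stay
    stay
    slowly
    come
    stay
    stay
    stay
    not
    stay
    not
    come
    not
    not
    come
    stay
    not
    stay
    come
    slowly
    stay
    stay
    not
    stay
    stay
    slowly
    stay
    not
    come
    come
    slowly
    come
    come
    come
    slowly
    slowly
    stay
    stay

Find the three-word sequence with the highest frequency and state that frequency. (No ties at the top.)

"stay not stay", 3 times

Trigram frequencies (highest first):
  stay not stay: 3
  not stay stay: 2
  stay stay slowly: 2
  stay stay not: 2
  stay not come: 2
  slowly stay stay: 2
  … (22 more, each ≤ 2)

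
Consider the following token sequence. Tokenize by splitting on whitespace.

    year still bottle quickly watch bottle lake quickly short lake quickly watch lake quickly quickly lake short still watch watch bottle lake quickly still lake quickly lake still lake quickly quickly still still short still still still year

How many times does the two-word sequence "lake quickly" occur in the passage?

6

Scanning the 37 overlapping bigram windows for "lake quickly":
  position 7–8: lake quickly
  position 10–11: lake quickly
  position 13–14: lake quickly
  position 22–23: lake quickly
  position 25–26: lake quickly
  position 29–30: lake quickly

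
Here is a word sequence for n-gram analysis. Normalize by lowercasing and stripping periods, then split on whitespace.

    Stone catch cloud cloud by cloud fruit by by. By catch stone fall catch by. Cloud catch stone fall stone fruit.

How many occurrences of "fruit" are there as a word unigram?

2

Scanning the 21 tokens for "fruit":
  position 7: fruit
  position 21: fruit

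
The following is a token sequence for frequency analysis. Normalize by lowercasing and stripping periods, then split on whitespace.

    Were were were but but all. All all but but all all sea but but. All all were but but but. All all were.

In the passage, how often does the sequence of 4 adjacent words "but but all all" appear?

Scanning the 21 overlapping 4-gram windows for "but but all all":
  position 4–7: but but all all
  position 9–12: but but all all
  position 14–17: but but all all
  position 20–23: but but all all

4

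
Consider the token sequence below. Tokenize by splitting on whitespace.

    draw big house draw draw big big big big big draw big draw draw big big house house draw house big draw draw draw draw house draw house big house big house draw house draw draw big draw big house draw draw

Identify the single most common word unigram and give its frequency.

"draw", 18 times

Unigram frequencies (highest first):
  draw: 18
  big: 14
  house: 10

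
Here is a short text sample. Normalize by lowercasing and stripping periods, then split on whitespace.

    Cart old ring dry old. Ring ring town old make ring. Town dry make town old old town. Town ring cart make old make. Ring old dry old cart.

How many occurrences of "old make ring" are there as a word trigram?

2

Scanning the 27 overlapping trigram windows for "old make ring":
  position 9–11: old make ring
  position 23–25: old make ring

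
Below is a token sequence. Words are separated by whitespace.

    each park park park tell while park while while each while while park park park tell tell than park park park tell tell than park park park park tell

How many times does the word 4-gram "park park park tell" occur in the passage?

4

Scanning the 26 overlapping 4-gram windows for "park park park tell":
  position 2–5: park park park tell
  position 13–16: park park park tell
  position 19–22: park park park tell
  position 26–29: park park park tell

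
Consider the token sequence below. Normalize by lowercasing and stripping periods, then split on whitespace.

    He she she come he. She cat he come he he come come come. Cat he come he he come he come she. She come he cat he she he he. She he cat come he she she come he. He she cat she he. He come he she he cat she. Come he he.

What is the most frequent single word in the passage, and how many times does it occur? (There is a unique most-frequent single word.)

Unigram frequencies (highest first):
  he: 23
  she: 13
  come: 13
  cat: 6

"he", 23 times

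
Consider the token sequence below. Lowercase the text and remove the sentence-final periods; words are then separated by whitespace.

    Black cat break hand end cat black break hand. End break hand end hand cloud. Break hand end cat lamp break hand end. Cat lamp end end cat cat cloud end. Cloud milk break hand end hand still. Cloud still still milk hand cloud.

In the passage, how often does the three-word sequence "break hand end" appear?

Scanning the 42 overlapping trigram windows for "break hand end":
  position 3–5: break hand end
  position 8–10: break hand end
  position 11–13: break hand end
  position 16–18: break hand end
  position 21–23: break hand end
  position 34–36: break hand end

6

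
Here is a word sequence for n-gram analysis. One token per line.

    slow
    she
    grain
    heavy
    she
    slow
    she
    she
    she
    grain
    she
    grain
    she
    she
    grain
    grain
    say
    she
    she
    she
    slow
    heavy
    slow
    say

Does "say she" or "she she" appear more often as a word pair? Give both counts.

"she she" (5 vs 1)

"say she": 1 occurrence
"she she": 5 occurrences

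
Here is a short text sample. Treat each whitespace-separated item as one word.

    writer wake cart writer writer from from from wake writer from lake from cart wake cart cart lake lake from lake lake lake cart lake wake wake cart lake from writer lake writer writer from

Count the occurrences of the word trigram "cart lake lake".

1

Scanning the 33 overlapping trigram windows for "cart lake lake":
  position 17–19: cart lake lake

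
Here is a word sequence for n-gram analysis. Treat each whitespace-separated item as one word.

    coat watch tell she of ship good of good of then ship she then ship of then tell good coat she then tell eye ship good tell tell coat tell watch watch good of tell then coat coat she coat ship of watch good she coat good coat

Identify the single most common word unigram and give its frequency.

Unigram frequencies (highest first):
  coat: 8
  tell: 7
  good: 7
  of: 6
  she: 5
  ship: 5
  … (3 more, each ≤ 5)

"coat", 8 times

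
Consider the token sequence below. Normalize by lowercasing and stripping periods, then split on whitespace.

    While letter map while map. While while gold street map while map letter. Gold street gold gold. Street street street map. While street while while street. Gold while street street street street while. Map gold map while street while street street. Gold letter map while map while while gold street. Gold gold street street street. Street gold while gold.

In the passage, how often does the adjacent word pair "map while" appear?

Scanning the 58 overlapping bigram windows for "map while":
  position 3–4: map while
  position 5–6: map while
  position 10–11: map while
  position 21–22: map while
  position 36–37: map while
  position 44–45: map while
  position 46–47: map while

7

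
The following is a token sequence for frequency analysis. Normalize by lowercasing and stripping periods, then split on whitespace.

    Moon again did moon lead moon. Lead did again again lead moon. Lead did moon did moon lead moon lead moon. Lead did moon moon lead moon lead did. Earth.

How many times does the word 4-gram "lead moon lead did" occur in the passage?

Scanning the 27 overlapping 4-gram windows for "lead moon lead did":
  position 5–8: lead moon lead did
  position 11–14: lead moon lead did
  position 20–23: lead moon lead did
  position 26–29: lead moon lead did

4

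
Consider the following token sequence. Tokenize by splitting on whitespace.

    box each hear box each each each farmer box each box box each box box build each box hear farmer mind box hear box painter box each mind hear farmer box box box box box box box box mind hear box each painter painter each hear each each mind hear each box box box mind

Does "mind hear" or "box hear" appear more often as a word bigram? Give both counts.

"mind hear" (3 vs 2)

"mind hear": 3 occurrences
"box hear": 2 occurrences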